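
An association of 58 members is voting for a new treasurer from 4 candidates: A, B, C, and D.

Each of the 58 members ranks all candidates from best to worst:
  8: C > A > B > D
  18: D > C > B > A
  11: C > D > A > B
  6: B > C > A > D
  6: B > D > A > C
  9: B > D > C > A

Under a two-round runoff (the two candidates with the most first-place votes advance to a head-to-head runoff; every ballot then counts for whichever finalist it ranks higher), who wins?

C

Round 1 first-place votes: A 0, B 21, C 19, D 18. B and C advance.
Runoff: B is ranked above C on 21 ballots, C above B on 37.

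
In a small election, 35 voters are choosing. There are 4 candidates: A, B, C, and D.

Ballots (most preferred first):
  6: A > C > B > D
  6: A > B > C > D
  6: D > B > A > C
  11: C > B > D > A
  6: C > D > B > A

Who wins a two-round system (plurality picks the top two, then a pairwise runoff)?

A

Round 1 first-place votes: A 12, B 0, C 17, D 6. C and A advance.
Runoff: C is ranked above A on 17 ballots, A above C on 18.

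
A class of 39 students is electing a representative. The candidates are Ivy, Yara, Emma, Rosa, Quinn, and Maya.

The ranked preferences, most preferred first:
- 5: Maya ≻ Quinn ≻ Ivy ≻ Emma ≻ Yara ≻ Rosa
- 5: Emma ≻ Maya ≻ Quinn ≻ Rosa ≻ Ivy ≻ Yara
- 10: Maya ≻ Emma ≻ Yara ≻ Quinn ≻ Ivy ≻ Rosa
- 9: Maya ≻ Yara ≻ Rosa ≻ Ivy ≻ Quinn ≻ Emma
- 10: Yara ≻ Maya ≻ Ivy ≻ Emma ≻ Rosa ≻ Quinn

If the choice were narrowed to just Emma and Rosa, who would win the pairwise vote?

Emma is ranked above Rosa on 30 ballots; Rosa above Emma on 9.

Emma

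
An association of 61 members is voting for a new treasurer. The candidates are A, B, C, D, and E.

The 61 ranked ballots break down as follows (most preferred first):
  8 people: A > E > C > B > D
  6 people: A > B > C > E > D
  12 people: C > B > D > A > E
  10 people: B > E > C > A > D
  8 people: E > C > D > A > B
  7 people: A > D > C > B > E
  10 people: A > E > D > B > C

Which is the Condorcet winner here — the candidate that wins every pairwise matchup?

A

A vs B: 39–22
A vs C: 31–30
A vs D: 41–20
A vs E: 43–18
A beats every other candidate.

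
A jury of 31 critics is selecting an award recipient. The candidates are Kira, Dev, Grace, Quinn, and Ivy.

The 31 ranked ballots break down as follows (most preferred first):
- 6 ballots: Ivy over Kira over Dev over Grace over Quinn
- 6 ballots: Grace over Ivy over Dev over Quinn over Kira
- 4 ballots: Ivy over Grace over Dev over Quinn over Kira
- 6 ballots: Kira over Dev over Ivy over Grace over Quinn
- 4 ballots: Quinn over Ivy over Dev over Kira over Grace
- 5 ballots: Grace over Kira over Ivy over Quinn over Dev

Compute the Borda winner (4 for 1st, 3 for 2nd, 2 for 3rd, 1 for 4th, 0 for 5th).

Kira: 6×3 + 6×0 + 4×0 + 6×4 + 4×1 + 5×3 = 61
Dev: 6×2 + 6×2 + 4×2 + 6×3 + 4×2 + 5×0 = 58
Grace: 6×1 + 6×4 + 4×3 + 6×1 + 4×0 + 5×4 = 68
Quinn: 6×0 + 6×1 + 4×1 + 6×0 + 4×4 + 5×1 = 31
Ivy: 6×4 + 6×3 + 4×4 + 6×2 + 4×3 + 5×2 = 92

Ivy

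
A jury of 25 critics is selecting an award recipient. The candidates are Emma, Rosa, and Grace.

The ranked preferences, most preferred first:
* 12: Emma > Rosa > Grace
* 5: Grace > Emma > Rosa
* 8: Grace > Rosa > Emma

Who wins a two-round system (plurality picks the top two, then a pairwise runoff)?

Grace

Round 1 first-place votes: Emma 12, Rosa 0, Grace 13. Grace and Emma advance.
Runoff: Grace is ranked above Emma on 13 ballots, Emma above Grace on 12.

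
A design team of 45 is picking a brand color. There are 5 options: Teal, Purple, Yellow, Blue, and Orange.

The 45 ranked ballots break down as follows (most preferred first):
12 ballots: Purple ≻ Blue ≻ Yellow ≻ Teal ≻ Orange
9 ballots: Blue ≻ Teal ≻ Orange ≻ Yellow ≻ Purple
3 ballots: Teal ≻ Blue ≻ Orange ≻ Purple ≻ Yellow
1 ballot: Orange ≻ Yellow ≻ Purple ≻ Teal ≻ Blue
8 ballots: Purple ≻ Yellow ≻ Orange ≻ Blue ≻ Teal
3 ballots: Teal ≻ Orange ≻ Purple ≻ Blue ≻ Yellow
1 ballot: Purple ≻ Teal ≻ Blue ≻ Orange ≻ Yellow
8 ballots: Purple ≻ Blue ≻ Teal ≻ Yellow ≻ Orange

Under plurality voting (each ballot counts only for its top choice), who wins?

Purple

First-place votes: Teal 6, Purple 29, Yellow 0, Blue 9, Orange 1.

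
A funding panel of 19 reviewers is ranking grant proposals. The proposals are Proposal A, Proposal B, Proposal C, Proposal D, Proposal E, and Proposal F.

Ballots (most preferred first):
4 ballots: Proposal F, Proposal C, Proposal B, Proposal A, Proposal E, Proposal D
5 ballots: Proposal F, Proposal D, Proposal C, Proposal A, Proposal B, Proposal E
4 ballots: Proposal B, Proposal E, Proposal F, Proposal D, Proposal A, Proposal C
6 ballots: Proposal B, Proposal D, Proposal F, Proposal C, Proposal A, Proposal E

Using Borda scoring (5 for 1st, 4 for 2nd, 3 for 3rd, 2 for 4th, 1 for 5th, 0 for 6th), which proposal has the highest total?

Proposal A: 4×2 + 5×2 + 4×1 + 6×1 = 28
Proposal B: 4×3 + 5×1 + 4×5 + 6×5 = 67
Proposal C: 4×4 + 5×3 + 4×0 + 6×2 = 43
Proposal D: 4×0 + 5×4 + 4×2 + 6×4 = 52
Proposal E: 4×1 + 5×0 + 4×4 + 6×0 = 20
Proposal F: 4×5 + 5×5 + 4×3 + 6×3 = 75

Proposal F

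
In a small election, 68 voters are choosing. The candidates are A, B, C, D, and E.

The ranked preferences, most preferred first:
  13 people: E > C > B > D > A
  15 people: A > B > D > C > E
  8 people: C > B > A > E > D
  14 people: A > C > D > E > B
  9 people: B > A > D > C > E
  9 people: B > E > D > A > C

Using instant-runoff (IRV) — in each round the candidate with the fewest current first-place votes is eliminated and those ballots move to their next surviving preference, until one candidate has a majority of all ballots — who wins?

B

Round 1: A 29, B 18, C 8, D 0, E 13. D eliminated.
Round 2: A 29, B 18, C 8, E 13. C eliminated.
Round 3: A 29, B 26, E 13. E eliminated.
Round 4: A 29, B 39. B has a majority (≥35).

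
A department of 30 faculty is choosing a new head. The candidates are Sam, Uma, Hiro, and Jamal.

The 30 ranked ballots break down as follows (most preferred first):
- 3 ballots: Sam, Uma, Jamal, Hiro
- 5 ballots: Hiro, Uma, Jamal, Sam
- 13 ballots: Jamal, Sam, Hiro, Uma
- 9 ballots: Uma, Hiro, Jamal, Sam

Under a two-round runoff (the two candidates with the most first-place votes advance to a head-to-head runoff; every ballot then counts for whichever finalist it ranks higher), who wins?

Round 1 first-place votes: Sam 3, Uma 9, Hiro 5, Jamal 13. Jamal and Uma advance.
Runoff: Jamal is ranked above Uma on 13 ballots, Uma above Jamal on 17.

Uma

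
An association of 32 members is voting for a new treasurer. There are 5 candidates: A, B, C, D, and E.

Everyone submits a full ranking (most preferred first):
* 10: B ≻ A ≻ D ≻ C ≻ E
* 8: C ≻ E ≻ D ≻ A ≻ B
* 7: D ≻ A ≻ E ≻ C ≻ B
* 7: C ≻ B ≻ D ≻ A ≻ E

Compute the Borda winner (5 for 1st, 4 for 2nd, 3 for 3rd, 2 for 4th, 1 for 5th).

A: 10×4 + 8×2 + 7×4 + 7×2 = 98
B: 10×5 + 8×1 + 7×1 + 7×4 = 93
C: 10×2 + 8×5 + 7×2 + 7×5 = 109
D: 10×3 + 8×3 + 7×5 + 7×3 = 110
E: 10×1 + 8×4 + 7×3 + 7×1 = 70

D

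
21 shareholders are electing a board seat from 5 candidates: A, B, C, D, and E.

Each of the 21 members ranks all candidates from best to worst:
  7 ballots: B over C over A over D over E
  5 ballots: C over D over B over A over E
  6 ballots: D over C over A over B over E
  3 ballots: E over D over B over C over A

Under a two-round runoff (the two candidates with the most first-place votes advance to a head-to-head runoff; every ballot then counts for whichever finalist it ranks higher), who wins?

Round 1 first-place votes: A 0, B 7, C 5, D 6, E 3. B and D advance.
Runoff: B is ranked above D on 7 ballots, D above B on 14.

D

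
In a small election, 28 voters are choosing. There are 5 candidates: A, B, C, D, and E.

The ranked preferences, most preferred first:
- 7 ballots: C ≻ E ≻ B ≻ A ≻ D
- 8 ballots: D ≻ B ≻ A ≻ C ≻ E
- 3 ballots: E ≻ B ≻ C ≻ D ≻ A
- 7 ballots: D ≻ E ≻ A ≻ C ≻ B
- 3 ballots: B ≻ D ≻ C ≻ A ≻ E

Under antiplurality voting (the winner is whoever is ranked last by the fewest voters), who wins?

Last-place votes: A 3, B 7, C 0, D 7, E 11.

C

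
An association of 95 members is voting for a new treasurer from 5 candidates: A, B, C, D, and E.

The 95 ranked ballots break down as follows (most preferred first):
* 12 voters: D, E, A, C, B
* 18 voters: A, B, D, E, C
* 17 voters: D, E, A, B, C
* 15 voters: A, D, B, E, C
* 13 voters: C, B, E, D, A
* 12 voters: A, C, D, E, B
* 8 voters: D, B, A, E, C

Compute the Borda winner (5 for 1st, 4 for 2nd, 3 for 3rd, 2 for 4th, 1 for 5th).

D

A: 12×3 + 18×5 + 17×3 + 15×5 + 13×1 + 12×5 + 8×3 = 349
B: 12×1 + 18×4 + 17×2 + 15×3 + 13×4 + 12×1 + 8×4 = 259
C: 12×2 + 18×1 + 17×1 + 15×1 + 13×5 + 12×4 + 8×1 = 195
D: 12×5 + 18×3 + 17×5 + 15×4 + 13×2 + 12×3 + 8×5 = 361
E: 12×4 + 18×2 + 17×4 + 15×2 + 13×3 + 12×2 + 8×2 = 261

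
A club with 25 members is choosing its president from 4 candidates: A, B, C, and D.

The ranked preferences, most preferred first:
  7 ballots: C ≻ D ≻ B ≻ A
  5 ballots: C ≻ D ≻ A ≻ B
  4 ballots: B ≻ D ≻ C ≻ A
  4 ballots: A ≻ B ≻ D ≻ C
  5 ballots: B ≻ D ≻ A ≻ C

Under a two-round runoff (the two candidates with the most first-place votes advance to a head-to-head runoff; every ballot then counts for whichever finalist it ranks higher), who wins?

B

Round 1 first-place votes: A 4, B 9, C 12, D 0. C and B advance.
Runoff: C is ranked above B on 12 ballots, B above C on 13.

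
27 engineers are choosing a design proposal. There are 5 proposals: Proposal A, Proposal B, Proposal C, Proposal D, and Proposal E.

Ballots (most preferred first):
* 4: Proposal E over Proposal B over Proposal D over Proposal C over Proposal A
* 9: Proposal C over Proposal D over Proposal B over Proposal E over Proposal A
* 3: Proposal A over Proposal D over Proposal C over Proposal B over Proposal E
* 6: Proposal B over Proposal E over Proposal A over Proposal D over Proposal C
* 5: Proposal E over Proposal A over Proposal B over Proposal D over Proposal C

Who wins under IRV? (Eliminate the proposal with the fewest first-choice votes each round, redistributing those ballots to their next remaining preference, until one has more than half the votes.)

Proposal E

Round 1: Proposal A 3, Proposal B 6, Proposal C 9, Proposal D 0, Proposal E 9. Proposal D eliminated.
Round 2: Proposal A 3, Proposal B 6, Proposal C 9, Proposal E 9. Proposal A eliminated.
Round 3: Proposal B 6, Proposal C 12, Proposal E 9. Proposal B eliminated.
Round 4: Proposal C 12, Proposal E 15. Proposal E has a majority (≥14).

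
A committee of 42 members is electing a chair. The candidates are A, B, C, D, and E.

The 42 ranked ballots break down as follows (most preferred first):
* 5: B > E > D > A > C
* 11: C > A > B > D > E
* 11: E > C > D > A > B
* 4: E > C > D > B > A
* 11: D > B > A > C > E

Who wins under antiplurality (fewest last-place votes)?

D

Last-place votes: A 4, B 11, C 5, D 0, E 22.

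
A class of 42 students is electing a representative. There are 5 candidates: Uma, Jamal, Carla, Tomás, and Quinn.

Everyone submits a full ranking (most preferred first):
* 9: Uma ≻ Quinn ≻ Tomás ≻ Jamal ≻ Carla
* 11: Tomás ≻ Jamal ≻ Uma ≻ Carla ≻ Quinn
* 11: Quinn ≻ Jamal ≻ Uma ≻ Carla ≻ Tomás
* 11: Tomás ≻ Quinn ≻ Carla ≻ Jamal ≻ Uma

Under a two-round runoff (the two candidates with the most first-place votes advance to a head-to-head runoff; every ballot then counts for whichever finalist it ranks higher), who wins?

Round 1 first-place votes: Uma 9, Jamal 0, Carla 0, Tomás 22, Quinn 11. Tomás and Quinn advance.
Runoff: Tomás is ranked above Quinn on 22 ballots, Quinn above Tomás on 20.

Tomás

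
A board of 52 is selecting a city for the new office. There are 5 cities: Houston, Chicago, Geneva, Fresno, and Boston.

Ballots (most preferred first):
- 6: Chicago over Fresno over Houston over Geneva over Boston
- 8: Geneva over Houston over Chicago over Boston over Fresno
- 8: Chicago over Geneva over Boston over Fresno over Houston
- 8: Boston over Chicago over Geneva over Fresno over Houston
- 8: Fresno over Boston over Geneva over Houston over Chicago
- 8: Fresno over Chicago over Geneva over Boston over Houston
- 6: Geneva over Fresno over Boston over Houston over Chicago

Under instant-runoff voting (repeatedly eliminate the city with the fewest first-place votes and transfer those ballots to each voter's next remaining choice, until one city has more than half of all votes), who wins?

Round 1: Houston 0, Chicago 14, Geneva 14, Fresno 16, Boston 8. Houston eliminated.
Round 2: Chicago 14, Geneva 14, Fresno 16, Boston 8. Boston eliminated.
Round 3: Chicago 22, Geneva 14, Fresno 16. Geneva eliminated.
Round 4: Chicago 30, Fresno 22. Chicago has a majority (≥27).

Chicago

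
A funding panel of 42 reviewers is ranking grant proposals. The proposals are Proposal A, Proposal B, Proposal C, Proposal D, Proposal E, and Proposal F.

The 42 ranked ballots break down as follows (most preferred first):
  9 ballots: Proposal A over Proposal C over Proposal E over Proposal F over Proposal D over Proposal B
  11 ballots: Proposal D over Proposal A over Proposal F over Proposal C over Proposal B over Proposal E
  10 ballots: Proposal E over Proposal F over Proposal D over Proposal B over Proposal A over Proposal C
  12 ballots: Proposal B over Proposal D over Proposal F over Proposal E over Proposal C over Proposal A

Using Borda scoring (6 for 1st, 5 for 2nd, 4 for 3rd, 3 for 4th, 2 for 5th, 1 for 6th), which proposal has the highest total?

Proposal A: 9×6 + 11×5 + 10×2 + 12×1 = 141
Proposal B: 9×1 + 11×2 + 10×3 + 12×6 = 133
Proposal C: 9×5 + 11×3 + 10×1 + 12×2 = 112
Proposal D: 9×2 + 11×6 + 10×4 + 12×5 = 184
Proposal E: 9×4 + 11×1 + 10×6 + 12×3 = 143
Proposal F: 9×3 + 11×4 + 10×5 + 12×4 = 169

Proposal D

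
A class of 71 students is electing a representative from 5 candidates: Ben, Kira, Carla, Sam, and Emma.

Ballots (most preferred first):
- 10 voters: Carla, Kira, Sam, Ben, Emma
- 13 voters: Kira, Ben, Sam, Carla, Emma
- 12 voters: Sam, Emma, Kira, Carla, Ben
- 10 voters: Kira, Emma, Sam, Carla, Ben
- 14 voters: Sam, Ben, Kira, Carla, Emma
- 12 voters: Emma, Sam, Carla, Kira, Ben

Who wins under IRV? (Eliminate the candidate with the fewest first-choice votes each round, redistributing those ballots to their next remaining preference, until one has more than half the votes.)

Sam

Round 1: Ben 0, Kira 23, Carla 10, Sam 26, Emma 12. Ben eliminated.
Round 2: Kira 23, Carla 10, Sam 26, Emma 12. Carla eliminated.
Round 3: Kira 33, Sam 26, Emma 12. Emma eliminated.
Round 4: Kira 33, Sam 38. Sam has a majority (≥36).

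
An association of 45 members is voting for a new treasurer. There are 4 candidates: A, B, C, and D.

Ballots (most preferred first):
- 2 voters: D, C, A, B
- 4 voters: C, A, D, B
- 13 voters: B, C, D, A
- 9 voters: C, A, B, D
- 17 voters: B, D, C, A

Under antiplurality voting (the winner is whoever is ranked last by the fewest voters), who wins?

C

Last-place votes: A 30, B 6, C 0, D 9.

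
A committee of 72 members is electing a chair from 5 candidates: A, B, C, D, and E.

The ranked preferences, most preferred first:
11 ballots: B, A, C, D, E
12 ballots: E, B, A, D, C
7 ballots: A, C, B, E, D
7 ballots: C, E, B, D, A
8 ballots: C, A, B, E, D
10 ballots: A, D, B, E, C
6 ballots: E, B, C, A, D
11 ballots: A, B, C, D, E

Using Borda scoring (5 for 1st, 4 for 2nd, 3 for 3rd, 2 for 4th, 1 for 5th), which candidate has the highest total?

A

A: 11×4 + 12×3 + 7×5 + 7×1 + 8×4 + 10×5 + 6×2 + 11×5 = 271
B: 11×5 + 12×4 + 7×3 + 7×3 + 8×3 + 10×3 + 6×4 + 11×4 = 267
C: 11×3 + 12×1 + 7×4 + 7×5 + 8×5 + 10×1 + 6×3 + 11×3 = 209
D: 11×2 + 12×2 + 7×1 + 7×2 + 8×1 + 10×4 + 6×1 + 11×2 = 143
E: 11×1 + 12×5 + 7×2 + 7×4 + 8×2 + 10×2 + 6×5 + 11×1 = 190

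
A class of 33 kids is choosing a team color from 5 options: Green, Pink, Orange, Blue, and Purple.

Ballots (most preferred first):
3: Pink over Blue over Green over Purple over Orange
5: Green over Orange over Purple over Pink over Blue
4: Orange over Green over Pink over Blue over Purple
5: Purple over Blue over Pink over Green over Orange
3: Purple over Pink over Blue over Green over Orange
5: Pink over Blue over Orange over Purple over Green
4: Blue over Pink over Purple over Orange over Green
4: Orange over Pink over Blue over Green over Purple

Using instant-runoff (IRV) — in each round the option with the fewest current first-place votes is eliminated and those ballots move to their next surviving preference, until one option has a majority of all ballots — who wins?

Pink

Round 1: Green 5, Pink 8, Orange 8, Blue 4, Purple 8. Blue eliminated.
Round 2: Green 5, Pink 12, Orange 8, Purple 8. Green eliminated.
Round 3: Pink 12, Orange 13, Purple 8. Purple eliminated.
Round 4: Pink 20, Orange 13. Pink has a majority (≥17).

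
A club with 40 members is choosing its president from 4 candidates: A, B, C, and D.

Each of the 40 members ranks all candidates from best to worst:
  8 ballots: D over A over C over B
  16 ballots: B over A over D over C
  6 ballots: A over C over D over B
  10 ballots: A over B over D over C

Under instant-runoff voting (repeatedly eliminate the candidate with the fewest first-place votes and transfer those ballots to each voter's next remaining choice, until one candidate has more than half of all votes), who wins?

Round 1: A 16, B 16, C 0, D 8. C eliminated.
Round 2: A 16, B 16, D 8. D eliminated.
Round 3: A 24, B 16. A has a majority (≥21).

A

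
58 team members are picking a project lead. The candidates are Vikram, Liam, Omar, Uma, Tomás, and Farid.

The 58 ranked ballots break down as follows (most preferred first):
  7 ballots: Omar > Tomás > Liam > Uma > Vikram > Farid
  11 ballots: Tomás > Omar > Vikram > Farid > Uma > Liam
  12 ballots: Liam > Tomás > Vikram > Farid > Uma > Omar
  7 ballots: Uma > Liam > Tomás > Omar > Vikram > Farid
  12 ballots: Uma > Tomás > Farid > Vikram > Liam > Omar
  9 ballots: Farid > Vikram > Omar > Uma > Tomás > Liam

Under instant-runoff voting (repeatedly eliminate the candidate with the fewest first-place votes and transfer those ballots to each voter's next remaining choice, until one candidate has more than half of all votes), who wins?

Round 1: Vikram 0, Liam 12, Omar 7, Uma 19, Tomás 11, Farid 9. Vikram eliminated.
Round 2: Liam 12, Omar 7, Uma 19, Tomás 11, Farid 9. Omar eliminated.
Round 3: Liam 12, Uma 19, Tomás 18, Farid 9. Farid eliminated.
Round 4: Liam 12, Uma 28, Tomás 18. Liam eliminated.
Round 5: Uma 28, Tomás 30. Tomás has a majority (≥30).

Tomás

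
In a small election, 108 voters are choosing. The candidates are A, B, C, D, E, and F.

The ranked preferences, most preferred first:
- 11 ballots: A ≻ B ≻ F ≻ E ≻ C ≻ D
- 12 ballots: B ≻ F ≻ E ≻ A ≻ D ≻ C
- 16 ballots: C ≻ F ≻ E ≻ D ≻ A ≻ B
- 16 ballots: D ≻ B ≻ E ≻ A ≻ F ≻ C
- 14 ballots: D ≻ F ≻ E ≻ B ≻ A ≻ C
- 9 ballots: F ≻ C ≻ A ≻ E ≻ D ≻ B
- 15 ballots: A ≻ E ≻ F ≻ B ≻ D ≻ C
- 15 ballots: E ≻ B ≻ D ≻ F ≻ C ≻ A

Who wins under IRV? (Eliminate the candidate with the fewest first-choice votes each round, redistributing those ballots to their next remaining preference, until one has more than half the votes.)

E

Round 1: A 26, B 12, C 16, D 30, E 15, F 9. F eliminated.
Round 2: A 26, B 12, C 25, D 30, E 15. B eliminated.
Round 3: A 26, C 25, D 30, E 27. C eliminated.
Round 4: A 35, D 30, E 43. D eliminated.
Round 5: A 35, E 73. E has a majority (≥55).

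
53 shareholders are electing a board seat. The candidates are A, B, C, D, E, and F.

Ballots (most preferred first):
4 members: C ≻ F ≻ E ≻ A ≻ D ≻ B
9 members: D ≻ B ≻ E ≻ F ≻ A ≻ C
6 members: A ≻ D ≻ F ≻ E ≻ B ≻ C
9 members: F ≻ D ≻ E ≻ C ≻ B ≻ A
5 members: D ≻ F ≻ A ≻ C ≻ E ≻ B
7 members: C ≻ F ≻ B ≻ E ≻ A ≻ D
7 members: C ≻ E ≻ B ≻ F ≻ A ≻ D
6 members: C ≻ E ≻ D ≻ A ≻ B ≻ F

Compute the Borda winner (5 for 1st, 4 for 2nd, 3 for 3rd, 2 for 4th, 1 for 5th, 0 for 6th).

F

A: 4×2 + 9×1 + 6×5 + 9×0 + 5×3 + 7×1 + 7×1 + 6×2 = 88
B: 4×0 + 9×4 + 6×1 + 9×1 + 5×0 + 7×3 + 7×3 + 6×1 = 99
C: 4×5 + 9×0 + 6×0 + 9×2 + 5×2 + 7×5 + 7×5 + 6×5 = 148
D: 4×1 + 9×5 + 6×4 + 9×4 + 5×5 + 7×0 + 7×0 + 6×3 = 152
E: 4×3 + 9×3 + 6×2 + 9×3 + 5×1 + 7×2 + 7×4 + 6×4 = 149
F: 4×4 + 9×2 + 6×3 + 9×5 + 5×4 + 7×4 + 7×2 + 6×0 = 159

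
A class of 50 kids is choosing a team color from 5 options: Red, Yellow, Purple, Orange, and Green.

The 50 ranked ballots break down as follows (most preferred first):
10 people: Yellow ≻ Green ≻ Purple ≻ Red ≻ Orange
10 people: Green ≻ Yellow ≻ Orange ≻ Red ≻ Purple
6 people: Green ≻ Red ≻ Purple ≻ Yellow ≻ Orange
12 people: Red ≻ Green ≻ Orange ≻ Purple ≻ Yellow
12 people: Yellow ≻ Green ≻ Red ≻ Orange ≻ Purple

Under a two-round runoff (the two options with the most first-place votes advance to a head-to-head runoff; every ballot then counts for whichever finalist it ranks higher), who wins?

Round 1 first-place votes: Red 12, Yellow 22, Purple 0, Orange 0, Green 16. Yellow and Green advance.
Runoff: Yellow is ranked above Green on 22 ballots, Green above Yellow on 28.

Green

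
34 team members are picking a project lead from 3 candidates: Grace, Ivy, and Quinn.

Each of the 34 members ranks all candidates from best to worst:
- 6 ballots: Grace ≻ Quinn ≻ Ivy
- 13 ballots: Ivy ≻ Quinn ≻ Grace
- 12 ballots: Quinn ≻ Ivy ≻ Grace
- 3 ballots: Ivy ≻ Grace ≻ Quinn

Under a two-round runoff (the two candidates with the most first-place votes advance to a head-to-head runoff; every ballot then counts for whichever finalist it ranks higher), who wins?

Round 1 first-place votes: Grace 6, Ivy 16, Quinn 12. Ivy and Quinn advance.
Runoff: Ivy is ranked above Quinn on 16 ballots, Quinn above Ivy on 18.

Quinn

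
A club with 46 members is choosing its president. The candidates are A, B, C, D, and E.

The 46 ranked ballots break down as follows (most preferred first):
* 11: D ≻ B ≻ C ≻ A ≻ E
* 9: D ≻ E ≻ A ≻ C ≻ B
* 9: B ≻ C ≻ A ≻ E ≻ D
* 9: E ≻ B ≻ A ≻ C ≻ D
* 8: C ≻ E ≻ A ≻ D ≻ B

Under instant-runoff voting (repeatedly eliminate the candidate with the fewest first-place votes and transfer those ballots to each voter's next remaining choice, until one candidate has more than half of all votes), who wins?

E

Round 1: A 0, B 9, C 8, D 20, E 9. A eliminated.
Round 2: B 9, C 8, D 20, E 9. C eliminated.
Round 3: B 9, D 20, E 17. B eliminated.
Round 4: D 20, E 26. E has a majority (≥24).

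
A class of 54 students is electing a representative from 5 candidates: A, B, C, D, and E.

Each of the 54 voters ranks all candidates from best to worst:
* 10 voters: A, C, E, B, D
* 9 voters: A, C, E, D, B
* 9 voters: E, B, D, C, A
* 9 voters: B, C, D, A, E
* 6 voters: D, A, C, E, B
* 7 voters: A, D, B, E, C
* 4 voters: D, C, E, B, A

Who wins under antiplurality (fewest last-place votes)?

Last-place votes: A 13, B 15, C 7, D 10, E 9.

C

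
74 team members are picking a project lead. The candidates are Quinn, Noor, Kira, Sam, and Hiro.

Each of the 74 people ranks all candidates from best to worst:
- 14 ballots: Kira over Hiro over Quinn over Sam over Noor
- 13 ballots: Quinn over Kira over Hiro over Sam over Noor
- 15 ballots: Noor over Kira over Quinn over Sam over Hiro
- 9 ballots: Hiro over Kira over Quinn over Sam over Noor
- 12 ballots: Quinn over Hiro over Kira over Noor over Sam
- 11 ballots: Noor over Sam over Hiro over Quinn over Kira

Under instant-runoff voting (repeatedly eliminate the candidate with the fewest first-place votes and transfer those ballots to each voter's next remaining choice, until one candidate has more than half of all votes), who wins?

Quinn

Round 1: Quinn 25, Noor 26, Kira 14, Sam 0, Hiro 9. Sam eliminated.
Round 2: Quinn 25, Noor 26, Kira 14, Hiro 9. Hiro eliminated.
Round 3: Quinn 25, Noor 26, Kira 23. Kira eliminated.
Round 4: Quinn 48, Noor 26. Quinn has a majority (≥38).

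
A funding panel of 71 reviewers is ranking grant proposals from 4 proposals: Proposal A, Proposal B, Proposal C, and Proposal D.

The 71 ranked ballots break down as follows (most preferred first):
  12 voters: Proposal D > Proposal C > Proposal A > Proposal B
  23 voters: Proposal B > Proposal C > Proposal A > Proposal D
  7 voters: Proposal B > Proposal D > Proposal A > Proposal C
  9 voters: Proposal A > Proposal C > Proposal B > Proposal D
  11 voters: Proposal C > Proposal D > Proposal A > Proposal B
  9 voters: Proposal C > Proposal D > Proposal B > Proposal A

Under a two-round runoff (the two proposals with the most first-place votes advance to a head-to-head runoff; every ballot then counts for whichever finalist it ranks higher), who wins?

Proposal C

Round 1 first-place votes: Proposal A 9, Proposal B 30, Proposal C 20, Proposal D 12. Proposal B and Proposal C advance.
Runoff: Proposal B is ranked above Proposal C on 30 ballots, Proposal C above Proposal B on 41.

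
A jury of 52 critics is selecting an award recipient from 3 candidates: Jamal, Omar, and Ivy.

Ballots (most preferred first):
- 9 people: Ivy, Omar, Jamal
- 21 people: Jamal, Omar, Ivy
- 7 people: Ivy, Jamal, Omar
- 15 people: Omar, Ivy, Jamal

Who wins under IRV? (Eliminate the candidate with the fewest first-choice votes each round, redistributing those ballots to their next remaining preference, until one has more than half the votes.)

Ivy

Round 1: Jamal 21, Omar 15, Ivy 16. Omar eliminated.
Round 2: Jamal 21, Ivy 31. Ivy has a majority (≥27).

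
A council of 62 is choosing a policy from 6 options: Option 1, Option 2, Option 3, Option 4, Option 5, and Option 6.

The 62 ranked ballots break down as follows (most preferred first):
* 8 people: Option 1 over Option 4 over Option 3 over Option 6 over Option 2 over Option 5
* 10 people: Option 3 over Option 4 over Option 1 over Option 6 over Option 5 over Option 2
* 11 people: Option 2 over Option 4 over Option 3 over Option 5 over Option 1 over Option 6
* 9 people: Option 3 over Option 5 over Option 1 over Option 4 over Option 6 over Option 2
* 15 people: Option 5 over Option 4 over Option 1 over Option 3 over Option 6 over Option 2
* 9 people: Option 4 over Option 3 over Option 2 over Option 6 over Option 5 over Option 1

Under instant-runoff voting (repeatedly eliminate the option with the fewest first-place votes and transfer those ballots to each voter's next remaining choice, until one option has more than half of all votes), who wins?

Option 4

Round 1: Option 1 8, Option 2 11, Option 3 19, Option 4 9, Option 5 15, Option 6 0. Option 6 eliminated.
Round 2: Option 1 8, Option 2 11, Option 3 19, Option 4 9, Option 5 15. Option 1 eliminated.
Round 3: Option 2 11, Option 3 19, Option 4 17, Option 5 15. Option 2 eliminated.
Round 4: Option 3 19, Option 4 28, Option 5 15. Option 5 eliminated.
Round 5: Option 3 19, Option 4 43. Option 4 has a majority (≥32).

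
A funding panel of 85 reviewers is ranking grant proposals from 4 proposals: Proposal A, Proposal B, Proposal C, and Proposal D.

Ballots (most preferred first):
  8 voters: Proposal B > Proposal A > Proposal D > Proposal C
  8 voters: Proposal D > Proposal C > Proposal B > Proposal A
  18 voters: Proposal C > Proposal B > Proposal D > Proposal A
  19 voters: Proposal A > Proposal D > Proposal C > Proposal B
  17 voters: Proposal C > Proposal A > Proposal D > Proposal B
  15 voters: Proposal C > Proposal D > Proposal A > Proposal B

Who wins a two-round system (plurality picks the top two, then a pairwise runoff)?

Round 1 first-place votes: Proposal A 19, Proposal B 8, Proposal C 50, Proposal D 8. Proposal C and Proposal A advance.
Runoff: Proposal C is ranked above Proposal A on 58 ballots, Proposal A above Proposal C on 27.

Proposal C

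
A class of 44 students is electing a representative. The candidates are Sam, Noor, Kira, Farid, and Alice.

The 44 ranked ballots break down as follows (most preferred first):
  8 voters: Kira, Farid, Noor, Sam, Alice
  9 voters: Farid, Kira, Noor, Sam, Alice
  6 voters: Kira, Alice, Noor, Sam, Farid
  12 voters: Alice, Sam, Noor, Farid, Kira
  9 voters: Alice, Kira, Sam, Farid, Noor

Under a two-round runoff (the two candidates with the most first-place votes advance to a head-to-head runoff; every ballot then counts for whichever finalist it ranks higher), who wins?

Kira

Round 1 first-place votes: Sam 0, Noor 0, Kira 14, Farid 9, Alice 21. Alice and Kira advance.
Runoff: Alice is ranked above Kira on 21 ballots, Kira above Alice on 23.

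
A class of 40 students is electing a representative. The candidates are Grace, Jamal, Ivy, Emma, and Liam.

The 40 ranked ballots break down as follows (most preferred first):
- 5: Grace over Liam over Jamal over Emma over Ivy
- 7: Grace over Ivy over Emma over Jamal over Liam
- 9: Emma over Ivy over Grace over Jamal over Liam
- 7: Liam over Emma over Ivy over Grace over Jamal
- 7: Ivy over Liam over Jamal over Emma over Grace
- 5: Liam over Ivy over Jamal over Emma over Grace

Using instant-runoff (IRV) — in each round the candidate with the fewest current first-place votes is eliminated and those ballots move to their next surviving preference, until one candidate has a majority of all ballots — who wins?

Grace

Round 1: Grace 12, Jamal 0, Ivy 7, Emma 9, Liam 12. Jamal eliminated.
Round 2: Grace 12, Ivy 7, Emma 9, Liam 12. Ivy eliminated.
Round 3: Grace 12, Emma 9, Liam 19. Emma eliminated.
Round 4: Grace 21, Liam 19. Grace has a majority (≥21).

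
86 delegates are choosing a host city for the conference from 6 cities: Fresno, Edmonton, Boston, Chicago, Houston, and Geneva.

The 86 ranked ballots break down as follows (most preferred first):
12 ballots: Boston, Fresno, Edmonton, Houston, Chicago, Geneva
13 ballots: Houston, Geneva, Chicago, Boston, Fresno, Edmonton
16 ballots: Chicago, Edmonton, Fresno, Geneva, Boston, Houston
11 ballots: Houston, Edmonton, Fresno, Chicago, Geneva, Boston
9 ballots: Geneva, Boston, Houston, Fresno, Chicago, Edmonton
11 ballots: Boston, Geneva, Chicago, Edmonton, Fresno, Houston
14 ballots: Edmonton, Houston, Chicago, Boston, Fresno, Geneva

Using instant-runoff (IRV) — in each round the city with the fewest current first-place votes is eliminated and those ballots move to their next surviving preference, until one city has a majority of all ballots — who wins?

Round 1: Fresno 0, Edmonton 14, Boston 23, Chicago 16, Houston 24, Geneva 9. Fresno eliminated.
Round 2: Edmonton 14, Boston 23, Chicago 16, Houston 24, Geneva 9. Geneva eliminated.
Round 3: Edmonton 14, Boston 32, Chicago 16, Houston 24. Edmonton eliminated.
Round 4: Boston 32, Chicago 16, Houston 38. Chicago eliminated.
Round 5: Boston 48, Houston 38. Boston has a majority (≥44).

Boston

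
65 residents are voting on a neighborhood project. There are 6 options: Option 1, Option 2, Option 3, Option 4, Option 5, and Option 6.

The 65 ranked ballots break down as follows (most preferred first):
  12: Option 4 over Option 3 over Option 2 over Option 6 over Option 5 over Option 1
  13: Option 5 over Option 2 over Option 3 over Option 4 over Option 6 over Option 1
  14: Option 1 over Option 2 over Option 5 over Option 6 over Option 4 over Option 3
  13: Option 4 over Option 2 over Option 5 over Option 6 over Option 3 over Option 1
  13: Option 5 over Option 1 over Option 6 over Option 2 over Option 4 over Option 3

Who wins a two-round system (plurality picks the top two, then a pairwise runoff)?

Option 5

Round 1 first-place votes: Option 1 14, Option 2 0, Option 3 0, Option 4 25, Option 5 26, Option 6 0. Option 5 and Option 4 advance.
Runoff: Option 5 is ranked above Option 4 on 40 ballots, Option 4 above Option 5 on 25.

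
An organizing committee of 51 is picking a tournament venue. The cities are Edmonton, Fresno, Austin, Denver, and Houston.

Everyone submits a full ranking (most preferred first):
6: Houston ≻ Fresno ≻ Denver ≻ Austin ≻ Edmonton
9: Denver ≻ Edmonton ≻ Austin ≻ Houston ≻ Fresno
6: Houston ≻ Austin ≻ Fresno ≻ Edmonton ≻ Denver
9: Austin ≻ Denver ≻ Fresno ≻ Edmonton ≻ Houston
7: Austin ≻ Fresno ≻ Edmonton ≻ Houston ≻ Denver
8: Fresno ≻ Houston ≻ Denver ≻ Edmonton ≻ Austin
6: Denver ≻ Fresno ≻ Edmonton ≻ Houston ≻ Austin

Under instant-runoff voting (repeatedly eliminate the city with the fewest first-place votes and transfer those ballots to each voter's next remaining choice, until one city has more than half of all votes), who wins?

Houston

Round 1: Edmonton 0, Fresno 8, Austin 16, Denver 15, Houston 12. Edmonton eliminated.
Round 2: Fresno 8, Austin 16, Denver 15, Houston 12. Fresno eliminated.
Round 3: Austin 16, Denver 15, Houston 20. Denver eliminated.
Round 4: Austin 25, Houston 26. Houston has a majority (≥26).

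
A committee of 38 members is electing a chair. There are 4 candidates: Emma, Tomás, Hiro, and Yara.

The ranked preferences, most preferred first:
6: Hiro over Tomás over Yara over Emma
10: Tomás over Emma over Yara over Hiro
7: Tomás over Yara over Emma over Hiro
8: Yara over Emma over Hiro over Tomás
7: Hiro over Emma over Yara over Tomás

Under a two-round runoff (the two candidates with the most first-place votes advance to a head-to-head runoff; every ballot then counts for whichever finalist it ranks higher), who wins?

Round 1 first-place votes: Emma 0, Tomás 17, Hiro 13, Yara 8. Tomás and Hiro advance.
Runoff: Tomás is ranked above Hiro on 17 ballots, Hiro above Tomás on 21.

Hiro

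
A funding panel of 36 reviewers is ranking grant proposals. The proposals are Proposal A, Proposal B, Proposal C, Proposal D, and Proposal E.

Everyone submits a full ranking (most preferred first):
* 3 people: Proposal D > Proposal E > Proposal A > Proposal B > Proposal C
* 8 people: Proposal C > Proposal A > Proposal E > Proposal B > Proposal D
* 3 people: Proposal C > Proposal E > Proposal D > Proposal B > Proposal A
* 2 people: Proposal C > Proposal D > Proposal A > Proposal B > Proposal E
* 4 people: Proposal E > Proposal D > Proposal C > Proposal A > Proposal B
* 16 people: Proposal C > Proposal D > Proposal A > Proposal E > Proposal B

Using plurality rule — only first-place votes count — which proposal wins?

First-place votes: Proposal A 0, Proposal B 0, Proposal C 29, Proposal D 3, Proposal E 4.

Proposal C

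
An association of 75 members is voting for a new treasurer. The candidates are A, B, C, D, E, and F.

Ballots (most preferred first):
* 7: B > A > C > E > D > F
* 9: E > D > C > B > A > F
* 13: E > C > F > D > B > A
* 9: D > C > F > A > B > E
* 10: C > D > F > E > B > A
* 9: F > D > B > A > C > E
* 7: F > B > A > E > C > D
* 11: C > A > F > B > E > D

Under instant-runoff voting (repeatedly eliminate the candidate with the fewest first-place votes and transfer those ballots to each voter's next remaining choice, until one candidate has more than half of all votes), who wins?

C

Round 1: A 0, B 7, C 21, D 9, E 22, F 16. A eliminated.
Round 2: B 7, C 21, D 9, E 22, F 16. B eliminated.
Round 3: C 28, D 9, E 22, F 16. D eliminated.
Round 4: C 37, E 22, F 16. F eliminated.
Round 5: C 46, E 29. C has a majority (≥38).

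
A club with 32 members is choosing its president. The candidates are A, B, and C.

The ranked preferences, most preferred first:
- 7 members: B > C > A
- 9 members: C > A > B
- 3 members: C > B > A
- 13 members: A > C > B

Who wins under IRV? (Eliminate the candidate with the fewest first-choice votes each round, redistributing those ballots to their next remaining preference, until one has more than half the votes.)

C

Round 1: A 13, B 7, C 12. B eliminated.
Round 2: A 13, C 19. C has a majority (≥17).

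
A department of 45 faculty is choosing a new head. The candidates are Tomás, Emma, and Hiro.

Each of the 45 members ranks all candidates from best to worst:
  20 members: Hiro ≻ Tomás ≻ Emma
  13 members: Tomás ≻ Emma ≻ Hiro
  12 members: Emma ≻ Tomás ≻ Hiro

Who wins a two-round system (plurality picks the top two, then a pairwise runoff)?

Tomás

Round 1 first-place votes: Tomás 13, Emma 12, Hiro 20. Hiro and Tomás advance.
Runoff: Hiro is ranked above Tomás on 20 ballots, Tomás above Hiro on 25.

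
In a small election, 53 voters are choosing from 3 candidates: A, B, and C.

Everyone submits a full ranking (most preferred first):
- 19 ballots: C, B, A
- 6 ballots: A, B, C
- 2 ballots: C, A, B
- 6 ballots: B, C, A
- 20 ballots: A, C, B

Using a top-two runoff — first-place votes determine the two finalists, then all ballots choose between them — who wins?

C

Round 1 first-place votes: A 26, B 6, C 21. A and C advance.
Runoff: A is ranked above C on 26 ballots, C above A on 27.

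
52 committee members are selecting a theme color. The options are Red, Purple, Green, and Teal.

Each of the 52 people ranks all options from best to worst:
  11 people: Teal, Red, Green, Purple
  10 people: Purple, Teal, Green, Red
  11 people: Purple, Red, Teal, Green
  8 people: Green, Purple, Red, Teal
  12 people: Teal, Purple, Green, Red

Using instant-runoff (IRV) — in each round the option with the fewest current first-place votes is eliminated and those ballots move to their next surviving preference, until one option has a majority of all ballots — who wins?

Purple

Round 1: Red 0, Purple 21, Green 8, Teal 23. Red eliminated.
Round 2: Purple 21, Green 8, Teal 23. Green eliminated.
Round 3: Purple 29, Teal 23. Purple has a majority (≥27).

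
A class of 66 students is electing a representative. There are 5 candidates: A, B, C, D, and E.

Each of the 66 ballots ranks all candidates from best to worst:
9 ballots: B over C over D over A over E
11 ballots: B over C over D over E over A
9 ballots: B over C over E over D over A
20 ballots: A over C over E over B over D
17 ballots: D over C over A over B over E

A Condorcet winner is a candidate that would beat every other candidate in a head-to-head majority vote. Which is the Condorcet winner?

C

C vs A: 46–20
C vs B: 37–29
C vs D: 49–17
C vs E: 66–0
C beats every other candidate.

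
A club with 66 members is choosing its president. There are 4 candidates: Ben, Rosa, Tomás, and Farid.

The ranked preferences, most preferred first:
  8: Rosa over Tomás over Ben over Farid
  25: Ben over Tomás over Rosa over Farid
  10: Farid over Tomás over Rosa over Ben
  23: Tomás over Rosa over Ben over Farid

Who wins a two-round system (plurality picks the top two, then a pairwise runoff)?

Round 1 first-place votes: Ben 25, Rosa 8, Tomás 23, Farid 10. Ben and Tomás advance.
Runoff: Ben is ranked above Tomás on 25 ballots, Tomás above Ben on 41.

Tomás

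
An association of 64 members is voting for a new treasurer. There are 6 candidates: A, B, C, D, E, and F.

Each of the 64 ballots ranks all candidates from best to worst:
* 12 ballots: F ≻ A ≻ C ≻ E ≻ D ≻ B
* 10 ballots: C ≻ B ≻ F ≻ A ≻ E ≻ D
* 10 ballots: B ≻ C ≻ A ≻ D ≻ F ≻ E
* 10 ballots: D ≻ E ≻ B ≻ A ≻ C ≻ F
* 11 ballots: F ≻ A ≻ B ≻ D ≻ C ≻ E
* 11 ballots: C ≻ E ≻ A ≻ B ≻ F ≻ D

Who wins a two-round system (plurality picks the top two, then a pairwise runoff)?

C

Round 1 first-place votes: A 0, B 10, C 21, D 10, E 0, F 23. F and C advance.
Runoff: F is ranked above C on 23 ballots, C above F on 41.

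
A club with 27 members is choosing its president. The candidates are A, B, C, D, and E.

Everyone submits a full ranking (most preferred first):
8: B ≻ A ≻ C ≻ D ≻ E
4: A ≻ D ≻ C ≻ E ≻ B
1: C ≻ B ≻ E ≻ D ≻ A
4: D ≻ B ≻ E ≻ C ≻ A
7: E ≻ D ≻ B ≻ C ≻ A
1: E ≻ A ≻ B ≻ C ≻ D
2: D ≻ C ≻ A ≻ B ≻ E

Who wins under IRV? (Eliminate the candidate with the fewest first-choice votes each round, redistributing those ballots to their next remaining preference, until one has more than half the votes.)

Round 1: A 4, B 8, C 1, D 6, E 8. C eliminated.
Round 2: A 4, B 9, D 6, E 8. A eliminated.
Round 3: B 9, D 10, E 8. E eliminated.
Round 4: B 10, D 17. D has a majority (≥14).

D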